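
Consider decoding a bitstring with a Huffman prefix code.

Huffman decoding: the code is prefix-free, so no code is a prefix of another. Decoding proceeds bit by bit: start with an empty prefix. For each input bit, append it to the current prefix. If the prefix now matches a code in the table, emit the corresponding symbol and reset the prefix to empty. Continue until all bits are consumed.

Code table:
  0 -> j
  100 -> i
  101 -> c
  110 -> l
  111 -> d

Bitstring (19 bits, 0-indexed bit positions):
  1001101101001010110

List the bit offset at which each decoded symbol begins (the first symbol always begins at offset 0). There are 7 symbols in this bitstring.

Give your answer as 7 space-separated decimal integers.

Answer: 0 3 6 9 12 15 16

Derivation:
Bit 0: prefix='1' (no match yet)
Bit 1: prefix='10' (no match yet)
Bit 2: prefix='100' -> emit 'i', reset
Bit 3: prefix='1' (no match yet)
Bit 4: prefix='11' (no match yet)
Bit 5: prefix='110' -> emit 'l', reset
Bit 6: prefix='1' (no match yet)
Bit 7: prefix='11' (no match yet)
Bit 8: prefix='110' -> emit 'l', reset
Bit 9: prefix='1' (no match yet)
Bit 10: prefix='10' (no match yet)
Bit 11: prefix='100' -> emit 'i', reset
Bit 12: prefix='1' (no match yet)
Bit 13: prefix='10' (no match yet)
Bit 14: prefix='101' -> emit 'c', reset
Bit 15: prefix='0' -> emit 'j', reset
Bit 16: prefix='1' (no match yet)
Bit 17: prefix='11' (no match yet)
Bit 18: prefix='110' -> emit 'l', reset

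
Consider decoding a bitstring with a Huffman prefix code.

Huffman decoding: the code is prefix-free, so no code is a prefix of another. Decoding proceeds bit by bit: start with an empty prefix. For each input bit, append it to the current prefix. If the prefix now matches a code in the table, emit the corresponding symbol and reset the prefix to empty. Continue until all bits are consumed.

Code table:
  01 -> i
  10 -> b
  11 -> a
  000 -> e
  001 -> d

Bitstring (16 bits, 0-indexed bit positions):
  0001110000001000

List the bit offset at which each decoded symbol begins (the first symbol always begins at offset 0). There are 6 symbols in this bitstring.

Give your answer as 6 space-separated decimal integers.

Bit 0: prefix='0' (no match yet)
Bit 1: prefix='00' (no match yet)
Bit 2: prefix='000' -> emit 'e', reset
Bit 3: prefix='1' (no match yet)
Bit 4: prefix='11' -> emit 'a', reset
Bit 5: prefix='1' (no match yet)
Bit 6: prefix='10' -> emit 'b', reset
Bit 7: prefix='0' (no match yet)
Bit 8: prefix='00' (no match yet)
Bit 9: prefix='000' -> emit 'e', reset
Bit 10: prefix='0' (no match yet)
Bit 11: prefix='00' (no match yet)
Bit 12: prefix='001' -> emit 'd', reset
Bit 13: prefix='0' (no match yet)
Bit 14: prefix='00' (no match yet)
Bit 15: prefix='000' -> emit 'e', reset

Answer: 0 3 5 7 10 13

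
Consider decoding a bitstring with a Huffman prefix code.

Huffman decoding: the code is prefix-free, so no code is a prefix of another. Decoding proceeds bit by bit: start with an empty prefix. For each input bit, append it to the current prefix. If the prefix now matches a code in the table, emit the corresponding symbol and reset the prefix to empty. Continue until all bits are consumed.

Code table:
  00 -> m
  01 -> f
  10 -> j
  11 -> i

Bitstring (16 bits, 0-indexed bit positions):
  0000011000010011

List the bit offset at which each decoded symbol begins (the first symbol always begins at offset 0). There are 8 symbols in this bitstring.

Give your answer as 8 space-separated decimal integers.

Bit 0: prefix='0' (no match yet)
Bit 1: prefix='00' -> emit 'm', reset
Bit 2: prefix='0' (no match yet)
Bit 3: prefix='00' -> emit 'm', reset
Bit 4: prefix='0' (no match yet)
Bit 5: prefix='01' -> emit 'f', reset
Bit 6: prefix='1' (no match yet)
Bit 7: prefix='10' -> emit 'j', reset
Bit 8: prefix='0' (no match yet)
Bit 9: prefix='00' -> emit 'm', reset
Bit 10: prefix='0' (no match yet)
Bit 11: prefix='01' -> emit 'f', reset
Bit 12: prefix='0' (no match yet)
Bit 13: prefix='00' -> emit 'm', reset
Bit 14: prefix='1' (no match yet)
Bit 15: prefix='11' -> emit 'i', reset

Answer: 0 2 4 6 8 10 12 14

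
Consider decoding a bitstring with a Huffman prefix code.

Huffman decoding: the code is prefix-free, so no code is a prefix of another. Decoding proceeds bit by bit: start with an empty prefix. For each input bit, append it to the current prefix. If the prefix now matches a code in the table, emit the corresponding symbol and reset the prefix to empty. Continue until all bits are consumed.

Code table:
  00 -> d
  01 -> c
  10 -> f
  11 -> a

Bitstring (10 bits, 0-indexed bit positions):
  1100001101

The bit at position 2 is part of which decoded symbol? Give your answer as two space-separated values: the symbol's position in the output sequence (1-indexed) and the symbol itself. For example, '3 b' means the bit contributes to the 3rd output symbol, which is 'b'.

Answer: 2 d

Derivation:
Bit 0: prefix='1' (no match yet)
Bit 1: prefix='11' -> emit 'a', reset
Bit 2: prefix='0' (no match yet)
Bit 3: prefix='00' -> emit 'd', reset
Bit 4: prefix='0' (no match yet)
Bit 5: prefix='00' -> emit 'd', reset
Bit 6: prefix='1' (no match yet)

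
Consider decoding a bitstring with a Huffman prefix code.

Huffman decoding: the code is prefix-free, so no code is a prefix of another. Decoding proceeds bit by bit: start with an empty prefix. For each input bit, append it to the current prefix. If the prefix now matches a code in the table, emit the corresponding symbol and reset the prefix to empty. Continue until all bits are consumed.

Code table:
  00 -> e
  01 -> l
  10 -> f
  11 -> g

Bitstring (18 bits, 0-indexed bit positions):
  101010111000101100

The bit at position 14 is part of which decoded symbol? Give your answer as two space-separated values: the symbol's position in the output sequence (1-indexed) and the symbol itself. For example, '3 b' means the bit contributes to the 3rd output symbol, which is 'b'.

Answer: 8 g

Derivation:
Bit 0: prefix='1' (no match yet)
Bit 1: prefix='10' -> emit 'f', reset
Bit 2: prefix='1' (no match yet)
Bit 3: prefix='10' -> emit 'f', reset
Bit 4: prefix='1' (no match yet)
Bit 5: prefix='10' -> emit 'f', reset
Bit 6: prefix='1' (no match yet)
Bit 7: prefix='11' -> emit 'g', reset
Bit 8: prefix='1' (no match yet)
Bit 9: prefix='10' -> emit 'f', reset
Bit 10: prefix='0' (no match yet)
Bit 11: prefix='00' -> emit 'e', reset
Bit 12: prefix='1' (no match yet)
Bit 13: prefix='10' -> emit 'f', reset
Bit 14: prefix='1' (no match yet)
Bit 15: prefix='11' -> emit 'g', reset
Bit 16: prefix='0' (no match yet)
Bit 17: prefix='00' -> emit 'e', reset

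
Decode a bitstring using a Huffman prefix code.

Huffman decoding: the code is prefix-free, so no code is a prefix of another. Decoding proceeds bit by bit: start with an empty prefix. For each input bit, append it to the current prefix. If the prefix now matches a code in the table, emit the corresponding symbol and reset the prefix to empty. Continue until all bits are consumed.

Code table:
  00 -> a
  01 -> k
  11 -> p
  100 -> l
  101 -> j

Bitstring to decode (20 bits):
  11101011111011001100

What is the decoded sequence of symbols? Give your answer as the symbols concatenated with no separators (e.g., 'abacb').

Bit 0: prefix='1' (no match yet)
Bit 1: prefix='11' -> emit 'p', reset
Bit 2: prefix='1' (no match yet)
Bit 3: prefix='10' (no match yet)
Bit 4: prefix='101' -> emit 'j', reset
Bit 5: prefix='0' (no match yet)
Bit 6: prefix='01' -> emit 'k', reset
Bit 7: prefix='1' (no match yet)
Bit 8: prefix='11' -> emit 'p', reset
Bit 9: prefix='1' (no match yet)
Bit 10: prefix='11' -> emit 'p', reset
Bit 11: prefix='0' (no match yet)
Bit 12: prefix='01' -> emit 'k', reset
Bit 13: prefix='1' (no match yet)
Bit 14: prefix='10' (no match yet)
Bit 15: prefix='100' -> emit 'l', reset
Bit 16: prefix='1' (no match yet)
Bit 17: prefix='11' -> emit 'p', reset
Bit 18: prefix='0' (no match yet)
Bit 19: prefix='00' -> emit 'a', reset

Answer: pjkppklpa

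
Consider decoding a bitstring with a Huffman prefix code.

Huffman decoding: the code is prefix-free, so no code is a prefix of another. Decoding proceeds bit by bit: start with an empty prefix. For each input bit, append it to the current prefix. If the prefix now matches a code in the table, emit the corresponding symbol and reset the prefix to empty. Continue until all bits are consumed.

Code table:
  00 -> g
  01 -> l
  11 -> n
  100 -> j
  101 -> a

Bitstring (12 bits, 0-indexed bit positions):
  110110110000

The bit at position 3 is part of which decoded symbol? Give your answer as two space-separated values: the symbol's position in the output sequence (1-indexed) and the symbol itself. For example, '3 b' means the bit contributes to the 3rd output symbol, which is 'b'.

Bit 0: prefix='1' (no match yet)
Bit 1: prefix='11' -> emit 'n', reset
Bit 2: prefix='0' (no match yet)
Bit 3: prefix='01' -> emit 'l', reset
Bit 4: prefix='1' (no match yet)
Bit 5: prefix='10' (no match yet)
Bit 6: prefix='101' -> emit 'a', reset
Bit 7: prefix='1' (no match yet)

Answer: 2 l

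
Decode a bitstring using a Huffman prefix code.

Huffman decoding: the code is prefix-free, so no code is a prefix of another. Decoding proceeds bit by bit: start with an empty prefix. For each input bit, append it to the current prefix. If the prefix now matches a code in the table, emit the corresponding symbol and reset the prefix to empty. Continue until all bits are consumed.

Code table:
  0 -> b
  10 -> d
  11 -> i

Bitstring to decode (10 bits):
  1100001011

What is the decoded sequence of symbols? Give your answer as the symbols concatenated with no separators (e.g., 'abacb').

Bit 0: prefix='1' (no match yet)
Bit 1: prefix='11' -> emit 'i', reset
Bit 2: prefix='0' -> emit 'b', reset
Bit 3: prefix='0' -> emit 'b', reset
Bit 4: prefix='0' -> emit 'b', reset
Bit 5: prefix='0' -> emit 'b', reset
Bit 6: prefix='1' (no match yet)
Bit 7: prefix='10' -> emit 'd', reset
Bit 8: prefix='1' (no match yet)
Bit 9: prefix='11' -> emit 'i', reset

Answer: ibbbbdi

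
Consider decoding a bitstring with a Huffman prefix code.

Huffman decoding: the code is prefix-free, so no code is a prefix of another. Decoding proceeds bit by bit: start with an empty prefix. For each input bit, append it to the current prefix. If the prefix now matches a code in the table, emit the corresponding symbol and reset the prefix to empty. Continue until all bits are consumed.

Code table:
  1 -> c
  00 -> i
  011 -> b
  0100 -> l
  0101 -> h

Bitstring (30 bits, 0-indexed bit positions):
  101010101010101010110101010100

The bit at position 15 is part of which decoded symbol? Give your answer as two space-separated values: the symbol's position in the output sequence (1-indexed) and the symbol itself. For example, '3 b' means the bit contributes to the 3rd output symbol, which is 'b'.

Bit 0: prefix='1' -> emit 'c', reset
Bit 1: prefix='0' (no match yet)
Bit 2: prefix='01' (no match yet)
Bit 3: prefix='010' (no match yet)
Bit 4: prefix='0101' -> emit 'h', reset
Bit 5: prefix='0' (no match yet)
Bit 6: prefix='01' (no match yet)
Bit 7: prefix='010' (no match yet)
Bit 8: prefix='0101' -> emit 'h', reset
Bit 9: prefix='0' (no match yet)
Bit 10: prefix='01' (no match yet)
Bit 11: prefix='010' (no match yet)
Bit 12: prefix='0101' -> emit 'h', reset
Bit 13: prefix='0' (no match yet)
Bit 14: prefix='01' (no match yet)
Bit 15: prefix='010' (no match yet)
Bit 16: prefix='0101' -> emit 'h', reset
Bit 17: prefix='0' (no match yet)
Bit 18: prefix='01' (no match yet)
Bit 19: prefix='011' -> emit 'b', reset

Answer: 5 h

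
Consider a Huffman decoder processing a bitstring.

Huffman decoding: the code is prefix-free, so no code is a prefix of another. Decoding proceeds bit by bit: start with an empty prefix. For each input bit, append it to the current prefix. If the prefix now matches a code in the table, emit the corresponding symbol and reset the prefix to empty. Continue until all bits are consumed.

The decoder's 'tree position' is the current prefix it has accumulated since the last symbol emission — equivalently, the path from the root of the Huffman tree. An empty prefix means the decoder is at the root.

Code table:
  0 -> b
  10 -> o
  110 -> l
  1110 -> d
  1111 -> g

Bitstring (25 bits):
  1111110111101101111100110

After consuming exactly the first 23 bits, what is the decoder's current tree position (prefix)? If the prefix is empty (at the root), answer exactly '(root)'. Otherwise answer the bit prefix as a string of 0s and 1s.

Answer: 1

Derivation:
Bit 0: prefix='1' (no match yet)
Bit 1: prefix='11' (no match yet)
Bit 2: prefix='111' (no match yet)
Bit 3: prefix='1111' -> emit 'g', reset
Bit 4: prefix='1' (no match yet)
Bit 5: prefix='11' (no match yet)
Bit 6: prefix='110' -> emit 'l', reset
Bit 7: prefix='1' (no match yet)
Bit 8: prefix='11' (no match yet)
Bit 9: prefix='111' (no match yet)
Bit 10: prefix='1111' -> emit 'g', reset
Bit 11: prefix='0' -> emit 'b', reset
Bit 12: prefix='1' (no match yet)
Bit 13: prefix='11' (no match yet)
Bit 14: prefix='110' -> emit 'l', reset
Bit 15: prefix='1' (no match yet)
Bit 16: prefix='11' (no match yet)
Bit 17: prefix='111' (no match yet)
Bit 18: prefix='1111' -> emit 'g', reset
Bit 19: prefix='1' (no match yet)
Bit 20: prefix='10' -> emit 'o', reset
Bit 21: prefix='0' -> emit 'b', reset
Bit 22: prefix='1' (no match yet)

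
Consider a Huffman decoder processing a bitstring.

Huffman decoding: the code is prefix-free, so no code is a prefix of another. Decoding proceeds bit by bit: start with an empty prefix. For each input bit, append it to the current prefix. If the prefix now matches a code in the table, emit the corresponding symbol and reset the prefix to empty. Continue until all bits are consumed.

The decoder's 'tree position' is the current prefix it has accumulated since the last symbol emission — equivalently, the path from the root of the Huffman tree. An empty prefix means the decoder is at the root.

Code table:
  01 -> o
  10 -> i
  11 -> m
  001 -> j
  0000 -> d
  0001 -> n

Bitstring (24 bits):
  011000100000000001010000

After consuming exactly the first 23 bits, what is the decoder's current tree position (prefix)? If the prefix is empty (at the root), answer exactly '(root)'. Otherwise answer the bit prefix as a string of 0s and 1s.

Answer: 000

Derivation:
Bit 0: prefix='0' (no match yet)
Bit 1: prefix='01' -> emit 'o', reset
Bit 2: prefix='1' (no match yet)
Bit 3: prefix='10' -> emit 'i', reset
Bit 4: prefix='0' (no match yet)
Bit 5: prefix='00' (no match yet)
Bit 6: prefix='001' -> emit 'j', reset
Bit 7: prefix='0' (no match yet)
Bit 8: prefix='00' (no match yet)
Bit 9: prefix='000' (no match yet)
Bit 10: prefix='0000' -> emit 'd', reset
Bit 11: prefix='0' (no match yet)
Bit 12: prefix='00' (no match yet)
Bit 13: prefix='000' (no match yet)
Bit 14: prefix='0000' -> emit 'd', reset
Bit 15: prefix='0' (no match yet)
Bit 16: prefix='00' (no match yet)
Bit 17: prefix='001' -> emit 'j', reset
Bit 18: prefix='0' (no match yet)
Bit 19: prefix='01' -> emit 'o', reset
Bit 20: prefix='0' (no match yet)
Bit 21: prefix='00' (no match yet)
Bit 22: prefix='000' (no match yet)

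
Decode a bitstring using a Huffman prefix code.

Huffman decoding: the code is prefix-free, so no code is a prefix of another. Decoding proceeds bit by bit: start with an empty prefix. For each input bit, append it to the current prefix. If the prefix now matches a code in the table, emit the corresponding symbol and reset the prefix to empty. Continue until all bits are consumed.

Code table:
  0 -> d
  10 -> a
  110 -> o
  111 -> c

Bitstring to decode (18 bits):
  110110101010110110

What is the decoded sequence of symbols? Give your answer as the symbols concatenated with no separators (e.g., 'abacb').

Bit 0: prefix='1' (no match yet)
Bit 1: prefix='11' (no match yet)
Bit 2: prefix='110' -> emit 'o', reset
Bit 3: prefix='1' (no match yet)
Bit 4: prefix='11' (no match yet)
Bit 5: prefix='110' -> emit 'o', reset
Bit 6: prefix='1' (no match yet)
Bit 7: prefix='10' -> emit 'a', reset
Bit 8: prefix='1' (no match yet)
Bit 9: prefix='10' -> emit 'a', reset
Bit 10: prefix='1' (no match yet)
Bit 11: prefix='10' -> emit 'a', reset
Bit 12: prefix='1' (no match yet)
Bit 13: prefix='11' (no match yet)
Bit 14: prefix='110' -> emit 'o', reset
Bit 15: prefix='1' (no match yet)
Bit 16: prefix='11' (no match yet)
Bit 17: prefix='110' -> emit 'o', reset

Answer: ooaaaoo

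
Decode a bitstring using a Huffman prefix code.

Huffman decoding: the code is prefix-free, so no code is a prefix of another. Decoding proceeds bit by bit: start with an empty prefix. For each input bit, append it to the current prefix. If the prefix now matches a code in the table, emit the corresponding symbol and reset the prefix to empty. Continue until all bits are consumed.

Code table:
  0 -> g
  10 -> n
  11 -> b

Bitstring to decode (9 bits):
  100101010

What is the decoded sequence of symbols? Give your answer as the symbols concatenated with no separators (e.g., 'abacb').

Bit 0: prefix='1' (no match yet)
Bit 1: prefix='10' -> emit 'n', reset
Bit 2: prefix='0' -> emit 'g', reset
Bit 3: prefix='1' (no match yet)
Bit 4: prefix='10' -> emit 'n', reset
Bit 5: prefix='1' (no match yet)
Bit 6: prefix='10' -> emit 'n', reset
Bit 7: prefix='1' (no match yet)
Bit 8: prefix='10' -> emit 'n', reset

Answer: ngnnn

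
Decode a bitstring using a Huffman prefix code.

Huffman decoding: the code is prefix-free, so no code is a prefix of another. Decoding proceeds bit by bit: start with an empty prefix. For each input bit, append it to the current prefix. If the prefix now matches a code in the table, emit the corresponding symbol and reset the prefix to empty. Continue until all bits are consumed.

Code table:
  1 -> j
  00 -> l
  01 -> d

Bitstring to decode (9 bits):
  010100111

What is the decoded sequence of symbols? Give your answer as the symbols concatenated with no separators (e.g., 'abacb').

Answer: ddljjj

Derivation:
Bit 0: prefix='0' (no match yet)
Bit 1: prefix='01' -> emit 'd', reset
Bit 2: prefix='0' (no match yet)
Bit 3: prefix='01' -> emit 'd', reset
Bit 4: prefix='0' (no match yet)
Bit 5: prefix='00' -> emit 'l', reset
Bit 6: prefix='1' -> emit 'j', reset
Bit 7: prefix='1' -> emit 'j', reset
Bit 8: prefix='1' -> emit 'j', reset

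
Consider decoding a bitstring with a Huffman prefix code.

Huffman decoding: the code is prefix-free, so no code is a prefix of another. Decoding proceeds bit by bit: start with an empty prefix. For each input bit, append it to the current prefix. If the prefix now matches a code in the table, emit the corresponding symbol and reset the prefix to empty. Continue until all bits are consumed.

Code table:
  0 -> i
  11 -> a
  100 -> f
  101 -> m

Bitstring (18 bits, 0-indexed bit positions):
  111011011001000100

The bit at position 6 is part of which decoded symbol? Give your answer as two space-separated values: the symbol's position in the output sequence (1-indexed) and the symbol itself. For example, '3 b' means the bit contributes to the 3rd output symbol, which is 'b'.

Answer: 3 m

Derivation:
Bit 0: prefix='1' (no match yet)
Bit 1: prefix='11' -> emit 'a', reset
Bit 2: prefix='1' (no match yet)
Bit 3: prefix='10' (no match yet)
Bit 4: prefix='101' -> emit 'm', reset
Bit 5: prefix='1' (no match yet)
Bit 6: prefix='10' (no match yet)
Bit 7: prefix='101' -> emit 'm', reset
Bit 8: prefix='1' (no match yet)
Bit 9: prefix='10' (no match yet)
Bit 10: prefix='100' -> emit 'f', reset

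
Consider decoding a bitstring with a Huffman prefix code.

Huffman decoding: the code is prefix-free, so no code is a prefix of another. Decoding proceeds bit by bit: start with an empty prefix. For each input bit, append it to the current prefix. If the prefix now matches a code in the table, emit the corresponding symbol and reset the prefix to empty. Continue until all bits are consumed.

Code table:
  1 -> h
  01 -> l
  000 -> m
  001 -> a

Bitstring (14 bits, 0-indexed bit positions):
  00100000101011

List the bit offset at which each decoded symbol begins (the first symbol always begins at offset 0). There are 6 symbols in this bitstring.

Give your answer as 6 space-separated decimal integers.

Bit 0: prefix='0' (no match yet)
Bit 1: prefix='00' (no match yet)
Bit 2: prefix='001' -> emit 'a', reset
Bit 3: prefix='0' (no match yet)
Bit 4: prefix='00' (no match yet)
Bit 5: prefix='000' -> emit 'm', reset
Bit 6: prefix='0' (no match yet)
Bit 7: prefix='00' (no match yet)
Bit 8: prefix='001' -> emit 'a', reset
Bit 9: prefix='0' (no match yet)
Bit 10: prefix='01' -> emit 'l', reset
Bit 11: prefix='0' (no match yet)
Bit 12: prefix='01' -> emit 'l', reset
Bit 13: prefix='1' -> emit 'h', reset

Answer: 0 3 6 9 11 13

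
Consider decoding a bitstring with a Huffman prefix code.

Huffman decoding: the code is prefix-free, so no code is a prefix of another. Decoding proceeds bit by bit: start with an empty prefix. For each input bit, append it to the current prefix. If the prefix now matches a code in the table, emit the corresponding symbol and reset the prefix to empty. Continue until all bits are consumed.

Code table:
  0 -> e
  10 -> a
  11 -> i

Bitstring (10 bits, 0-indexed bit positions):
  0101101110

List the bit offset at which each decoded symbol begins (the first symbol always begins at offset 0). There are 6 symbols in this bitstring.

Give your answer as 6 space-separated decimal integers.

Answer: 0 1 3 5 6 8

Derivation:
Bit 0: prefix='0' -> emit 'e', reset
Bit 1: prefix='1' (no match yet)
Bit 2: prefix='10' -> emit 'a', reset
Bit 3: prefix='1' (no match yet)
Bit 4: prefix='11' -> emit 'i', reset
Bit 5: prefix='0' -> emit 'e', reset
Bit 6: prefix='1' (no match yet)
Bit 7: prefix='11' -> emit 'i', reset
Bit 8: prefix='1' (no match yet)
Bit 9: prefix='10' -> emit 'a', reset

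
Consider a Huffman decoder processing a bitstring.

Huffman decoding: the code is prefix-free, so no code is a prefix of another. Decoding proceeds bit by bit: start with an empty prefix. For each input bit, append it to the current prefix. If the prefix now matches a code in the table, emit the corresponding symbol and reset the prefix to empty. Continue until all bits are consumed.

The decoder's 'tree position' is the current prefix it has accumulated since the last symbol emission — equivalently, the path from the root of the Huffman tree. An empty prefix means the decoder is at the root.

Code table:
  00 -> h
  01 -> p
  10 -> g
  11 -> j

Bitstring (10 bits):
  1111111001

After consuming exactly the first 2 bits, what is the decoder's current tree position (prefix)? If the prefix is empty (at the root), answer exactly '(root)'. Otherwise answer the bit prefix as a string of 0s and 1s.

Answer: (root)

Derivation:
Bit 0: prefix='1' (no match yet)
Bit 1: prefix='11' -> emit 'j', reset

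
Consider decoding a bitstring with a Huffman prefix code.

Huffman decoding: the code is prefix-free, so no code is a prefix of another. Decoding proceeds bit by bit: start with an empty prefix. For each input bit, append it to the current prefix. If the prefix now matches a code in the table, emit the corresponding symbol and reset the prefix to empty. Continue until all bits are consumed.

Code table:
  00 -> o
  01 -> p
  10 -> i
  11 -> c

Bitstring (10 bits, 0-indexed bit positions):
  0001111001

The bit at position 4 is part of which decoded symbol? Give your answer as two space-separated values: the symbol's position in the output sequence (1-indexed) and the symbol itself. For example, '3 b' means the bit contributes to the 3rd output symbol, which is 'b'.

Bit 0: prefix='0' (no match yet)
Bit 1: prefix='00' -> emit 'o', reset
Bit 2: prefix='0' (no match yet)
Bit 3: prefix='01' -> emit 'p', reset
Bit 4: prefix='1' (no match yet)
Bit 5: prefix='11' -> emit 'c', reset
Bit 6: prefix='1' (no match yet)
Bit 7: prefix='10' -> emit 'i', reset
Bit 8: prefix='0' (no match yet)

Answer: 3 c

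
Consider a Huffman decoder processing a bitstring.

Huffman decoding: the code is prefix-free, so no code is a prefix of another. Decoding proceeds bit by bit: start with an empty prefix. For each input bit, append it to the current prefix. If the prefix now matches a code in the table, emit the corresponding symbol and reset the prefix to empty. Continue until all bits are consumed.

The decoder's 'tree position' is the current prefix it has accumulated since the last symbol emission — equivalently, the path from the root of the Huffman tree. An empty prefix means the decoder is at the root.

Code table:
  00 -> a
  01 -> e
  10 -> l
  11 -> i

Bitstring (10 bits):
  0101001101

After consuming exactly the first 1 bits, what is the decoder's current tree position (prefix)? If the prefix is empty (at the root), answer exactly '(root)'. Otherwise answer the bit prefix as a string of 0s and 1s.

Answer: 0

Derivation:
Bit 0: prefix='0' (no match yet)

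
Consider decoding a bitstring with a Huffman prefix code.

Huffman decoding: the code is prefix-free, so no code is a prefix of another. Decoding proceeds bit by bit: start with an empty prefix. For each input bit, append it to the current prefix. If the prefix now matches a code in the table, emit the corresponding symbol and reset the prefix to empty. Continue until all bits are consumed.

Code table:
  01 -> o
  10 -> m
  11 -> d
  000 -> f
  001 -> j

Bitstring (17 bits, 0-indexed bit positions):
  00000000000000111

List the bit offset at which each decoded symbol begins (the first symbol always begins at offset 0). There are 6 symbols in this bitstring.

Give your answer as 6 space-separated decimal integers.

Answer: 0 3 6 9 12 15

Derivation:
Bit 0: prefix='0' (no match yet)
Bit 1: prefix='00' (no match yet)
Bit 2: prefix='000' -> emit 'f', reset
Bit 3: prefix='0' (no match yet)
Bit 4: prefix='00' (no match yet)
Bit 5: prefix='000' -> emit 'f', reset
Bit 6: prefix='0' (no match yet)
Bit 7: prefix='00' (no match yet)
Bit 8: prefix='000' -> emit 'f', reset
Bit 9: prefix='0' (no match yet)
Bit 10: prefix='00' (no match yet)
Bit 11: prefix='000' -> emit 'f', reset
Bit 12: prefix='0' (no match yet)
Bit 13: prefix='00' (no match yet)
Bit 14: prefix='001' -> emit 'j', reset
Bit 15: prefix='1' (no match yet)
Bit 16: prefix='11' -> emit 'd', reset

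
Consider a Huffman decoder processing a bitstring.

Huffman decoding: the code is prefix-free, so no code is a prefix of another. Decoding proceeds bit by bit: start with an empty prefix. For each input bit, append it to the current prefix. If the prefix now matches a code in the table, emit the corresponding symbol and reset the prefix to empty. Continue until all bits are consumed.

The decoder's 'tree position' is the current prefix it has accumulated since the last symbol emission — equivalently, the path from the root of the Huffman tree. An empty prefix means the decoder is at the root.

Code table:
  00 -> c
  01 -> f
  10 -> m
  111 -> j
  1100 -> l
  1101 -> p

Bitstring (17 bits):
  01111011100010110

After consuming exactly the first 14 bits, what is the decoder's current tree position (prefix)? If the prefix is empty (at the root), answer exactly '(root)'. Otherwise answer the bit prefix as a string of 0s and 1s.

Answer: 0

Derivation:
Bit 0: prefix='0' (no match yet)
Bit 1: prefix='01' -> emit 'f', reset
Bit 2: prefix='1' (no match yet)
Bit 3: prefix='11' (no match yet)
Bit 4: prefix='111' -> emit 'j', reset
Bit 5: prefix='0' (no match yet)
Bit 6: prefix='01' -> emit 'f', reset
Bit 7: prefix='1' (no match yet)
Bit 8: prefix='11' (no match yet)
Bit 9: prefix='110' (no match yet)
Bit 10: prefix='1100' -> emit 'l', reset
Bit 11: prefix='0' (no match yet)
Bit 12: prefix='01' -> emit 'f', reset
Bit 13: prefix='0' (no match yet)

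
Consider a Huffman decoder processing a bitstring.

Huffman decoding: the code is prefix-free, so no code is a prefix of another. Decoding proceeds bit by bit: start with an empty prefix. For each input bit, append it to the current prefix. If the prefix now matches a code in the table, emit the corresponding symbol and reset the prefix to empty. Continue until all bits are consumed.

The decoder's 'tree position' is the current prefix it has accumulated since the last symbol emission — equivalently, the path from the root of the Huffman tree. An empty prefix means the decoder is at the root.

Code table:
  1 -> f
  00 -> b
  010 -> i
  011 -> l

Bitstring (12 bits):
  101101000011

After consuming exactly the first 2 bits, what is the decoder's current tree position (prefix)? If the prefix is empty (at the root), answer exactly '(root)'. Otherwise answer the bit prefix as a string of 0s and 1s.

Bit 0: prefix='1' -> emit 'f', reset
Bit 1: prefix='0' (no match yet)

Answer: 0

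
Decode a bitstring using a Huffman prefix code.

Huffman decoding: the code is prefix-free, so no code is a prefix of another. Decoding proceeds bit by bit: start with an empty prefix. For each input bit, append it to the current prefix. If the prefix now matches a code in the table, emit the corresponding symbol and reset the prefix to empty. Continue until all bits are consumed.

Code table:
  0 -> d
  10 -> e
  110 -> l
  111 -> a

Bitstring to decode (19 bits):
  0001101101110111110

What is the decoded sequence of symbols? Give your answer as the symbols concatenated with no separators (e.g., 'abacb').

Bit 0: prefix='0' -> emit 'd', reset
Bit 1: prefix='0' -> emit 'd', reset
Bit 2: prefix='0' -> emit 'd', reset
Bit 3: prefix='1' (no match yet)
Bit 4: prefix='11' (no match yet)
Bit 5: prefix='110' -> emit 'l', reset
Bit 6: prefix='1' (no match yet)
Bit 7: prefix='11' (no match yet)
Bit 8: prefix='110' -> emit 'l', reset
Bit 9: prefix='1' (no match yet)
Bit 10: prefix='11' (no match yet)
Bit 11: prefix='111' -> emit 'a', reset
Bit 12: prefix='0' -> emit 'd', reset
Bit 13: prefix='1' (no match yet)
Bit 14: prefix='11' (no match yet)
Bit 15: prefix='111' -> emit 'a', reset
Bit 16: prefix='1' (no match yet)
Bit 17: prefix='11' (no match yet)
Bit 18: prefix='110' -> emit 'l', reset

Answer: dddlladal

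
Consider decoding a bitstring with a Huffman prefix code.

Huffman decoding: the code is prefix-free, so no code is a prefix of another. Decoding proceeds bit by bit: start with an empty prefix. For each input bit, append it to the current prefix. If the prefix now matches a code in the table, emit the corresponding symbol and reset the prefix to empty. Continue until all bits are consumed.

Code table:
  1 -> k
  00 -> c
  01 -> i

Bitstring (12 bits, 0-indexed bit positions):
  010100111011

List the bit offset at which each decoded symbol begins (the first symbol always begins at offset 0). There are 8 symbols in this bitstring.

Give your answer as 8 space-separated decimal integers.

Bit 0: prefix='0' (no match yet)
Bit 1: prefix='01' -> emit 'i', reset
Bit 2: prefix='0' (no match yet)
Bit 3: prefix='01' -> emit 'i', reset
Bit 4: prefix='0' (no match yet)
Bit 5: prefix='00' -> emit 'c', reset
Bit 6: prefix='1' -> emit 'k', reset
Bit 7: prefix='1' -> emit 'k', reset
Bit 8: prefix='1' -> emit 'k', reset
Bit 9: prefix='0' (no match yet)
Bit 10: prefix='01' -> emit 'i', reset
Bit 11: prefix='1' -> emit 'k', reset

Answer: 0 2 4 6 7 8 9 11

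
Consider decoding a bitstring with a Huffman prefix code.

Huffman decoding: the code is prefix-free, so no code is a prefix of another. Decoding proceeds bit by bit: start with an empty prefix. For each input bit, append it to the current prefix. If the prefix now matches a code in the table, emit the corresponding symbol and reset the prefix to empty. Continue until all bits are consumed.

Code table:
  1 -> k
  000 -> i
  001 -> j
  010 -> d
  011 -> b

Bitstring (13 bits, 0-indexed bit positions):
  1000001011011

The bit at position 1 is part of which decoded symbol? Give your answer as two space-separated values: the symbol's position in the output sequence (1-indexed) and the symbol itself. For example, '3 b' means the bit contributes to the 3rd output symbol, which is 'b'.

Answer: 2 i

Derivation:
Bit 0: prefix='1' -> emit 'k', reset
Bit 1: prefix='0' (no match yet)
Bit 2: prefix='00' (no match yet)
Bit 3: prefix='000' -> emit 'i', reset
Bit 4: prefix='0' (no match yet)
Bit 5: prefix='00' (no match yet)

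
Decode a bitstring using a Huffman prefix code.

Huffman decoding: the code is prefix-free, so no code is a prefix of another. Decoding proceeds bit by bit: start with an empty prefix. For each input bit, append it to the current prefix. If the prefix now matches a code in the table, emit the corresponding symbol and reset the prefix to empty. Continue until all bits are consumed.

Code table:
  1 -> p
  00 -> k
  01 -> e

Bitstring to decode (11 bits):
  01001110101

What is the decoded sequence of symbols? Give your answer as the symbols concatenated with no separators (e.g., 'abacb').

Bit 0: prefix='0' (no match yet)
Bit 1: prefix='01' -> emit 'e', reset
Bit 2: prefix='0' (no match yet)
Bit 3: prefix='00' -> emit 'k', reset
Bit 4: prefix='1' -> emit 'p', reset
Bit 5: prefix='1' -> emit 'p', reset
Bit 6: prefix='1' -> emit 'p', reset
Bit 7: prefix='0' (no match yet)
Bit 8: prefix='01' -> emit 'e', reset
Bit 9: prefix='0' (no match yet)
Bit 10: prefix='01' -> emit 'e', reset

Answer: ekpppee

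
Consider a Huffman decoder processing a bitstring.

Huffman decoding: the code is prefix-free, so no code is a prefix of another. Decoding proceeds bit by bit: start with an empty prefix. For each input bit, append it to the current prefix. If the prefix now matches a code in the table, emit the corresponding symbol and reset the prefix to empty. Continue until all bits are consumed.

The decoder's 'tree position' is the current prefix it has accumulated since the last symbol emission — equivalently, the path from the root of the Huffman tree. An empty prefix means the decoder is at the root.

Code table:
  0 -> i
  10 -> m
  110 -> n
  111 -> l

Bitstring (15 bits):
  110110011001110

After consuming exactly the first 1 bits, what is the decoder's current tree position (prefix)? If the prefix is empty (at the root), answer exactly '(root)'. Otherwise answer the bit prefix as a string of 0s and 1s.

Bit 0: prefix='1' (no match yet)

Answer: 1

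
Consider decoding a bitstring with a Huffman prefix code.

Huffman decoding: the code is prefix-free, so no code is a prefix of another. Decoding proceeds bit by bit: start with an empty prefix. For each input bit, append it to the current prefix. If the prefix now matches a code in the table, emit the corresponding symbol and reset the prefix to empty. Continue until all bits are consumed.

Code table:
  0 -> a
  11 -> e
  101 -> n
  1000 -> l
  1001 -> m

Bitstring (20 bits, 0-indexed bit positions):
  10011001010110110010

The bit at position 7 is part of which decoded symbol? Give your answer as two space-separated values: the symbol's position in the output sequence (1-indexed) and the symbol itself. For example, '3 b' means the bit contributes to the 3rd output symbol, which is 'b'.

Answer: 2 m

Derivation:
Bit 0: prefix='1' (no match yet)
Bit 1: prefix='10' (no match yet)
Bit 2: prefix='100' (no match yet)
Bit 3: prefix='1001' -> emit 'm', reset
Bit 4: prefix='1' (no match yet)
Bit 5: prefix='10' (no match yet)
Bit 6: prefix='100' (no match yet)
Bit 7: prefix='1001' -> emit 'm', reset
Bit 8: prefix='0' -> emit 'a', reset
Bit 9: prefix='1' (no match yet)
Bit 10: prefix='10' (no match yet)
Bit 11: prefix='101' -> emit 'n', reset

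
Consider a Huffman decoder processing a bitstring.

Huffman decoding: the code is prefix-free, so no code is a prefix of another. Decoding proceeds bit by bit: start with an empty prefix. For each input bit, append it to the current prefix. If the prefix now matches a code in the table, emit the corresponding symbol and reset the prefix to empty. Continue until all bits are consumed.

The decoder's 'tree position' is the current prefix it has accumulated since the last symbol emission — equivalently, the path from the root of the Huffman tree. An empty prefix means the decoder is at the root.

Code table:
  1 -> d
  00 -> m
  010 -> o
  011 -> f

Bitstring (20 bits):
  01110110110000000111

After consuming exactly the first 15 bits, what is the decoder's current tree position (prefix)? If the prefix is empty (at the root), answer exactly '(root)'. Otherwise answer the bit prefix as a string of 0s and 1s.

Answer: 0

Derivation:
Bit 0: prefix='0' (no match yet)
Bit 1: prefix='01' (no match yet)
Bit 2: prefix='011' -> emit 'f', reset
Bit 3: prefix='1' -> emit 'd', reset
Bit 4: prefix='0' (no match yet)
Bit 5: prefix='01' (no match yet)
Bit 6: prefix='011' -> emit 'f', reset
Bit 7: prefix='0' (no match yet)
Bit 8: prefix='01' (no match yet)
Bit 9: prefix='011' -> emit 'f', reset
Bit 10: prefix='0' (no match yet)
Bit 11: prefix='00' -> emit 'm', reset
Bit 12: prefix='0' (no match yet)
Bit 13: prefix='00' -> emit 'm', reset
Bit 14: prefix='0' (no match yet)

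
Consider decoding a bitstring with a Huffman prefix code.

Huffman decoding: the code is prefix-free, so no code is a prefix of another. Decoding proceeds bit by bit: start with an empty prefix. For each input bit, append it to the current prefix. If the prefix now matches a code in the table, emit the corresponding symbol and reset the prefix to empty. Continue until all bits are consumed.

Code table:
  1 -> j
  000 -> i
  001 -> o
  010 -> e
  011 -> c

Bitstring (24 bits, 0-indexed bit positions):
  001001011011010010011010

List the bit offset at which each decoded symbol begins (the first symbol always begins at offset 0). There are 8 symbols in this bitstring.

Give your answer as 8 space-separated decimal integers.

Answer: 0 3 6 9 12 15 18 21

Derivation:
Bit 0: prefix='0' (no match yet)
Bit 1: prefix='00' (no match yet)
Bit 2: prefix='001' -> emit 'o', reset
Bit 3: prefix='0' (no match yet)
Bit 4: prefix='00' (no match yet)
Bit 5: prefix='001' -> emit 'o', reset
Bit 6: prefix='0' (no match yet)
Bit 7: prefix='01' (no match yet)
Bit 8: prefix='011' -> emit 'c', reset
Bit 9: prefix='0' (no match yet)
Bit 10: prefix='01' (no match yet)
Bit 11: prefix='011' -> emit 'c', reset
Bit 12: prefix='0' (no match yet)
Bit 13: prefix='01' (no match yet)
Bit 14: prefix='010' -> emit 'e', reset
Bit 15: prefix='0' (no match yet)
Bit 16: prefix='01' (no match yet)
Bit 17: prefix='010' -> emit 'e', reset
Bit 18: prefix='0' (no match yet)
Bit 19: prefix='01' (no match yet)
Bit 20: prefix='011' -> emit 'c', reset
Bit 21: prefix='0' (no match yet)
Bit 22: prefix='01' (no match yet)
Bit 23: prefix='010' -> emit 'e', reset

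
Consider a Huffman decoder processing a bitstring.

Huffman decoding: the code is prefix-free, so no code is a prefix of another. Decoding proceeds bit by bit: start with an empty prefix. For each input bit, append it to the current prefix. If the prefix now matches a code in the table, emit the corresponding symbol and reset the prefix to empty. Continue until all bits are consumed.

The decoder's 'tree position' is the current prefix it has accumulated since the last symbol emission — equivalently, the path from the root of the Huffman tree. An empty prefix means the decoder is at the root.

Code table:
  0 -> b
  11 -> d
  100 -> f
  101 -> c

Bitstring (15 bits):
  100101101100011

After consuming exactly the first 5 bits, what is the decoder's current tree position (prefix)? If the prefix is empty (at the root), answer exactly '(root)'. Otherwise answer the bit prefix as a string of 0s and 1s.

Answer: 10

Derivation:
Bit 0: prefix='1' (no match yet)
Bit 1: prefix='10' (no match yet)
Bit 2: prefix='100' -> emit 'f', reset
Bit 3: prefix='1' (no match yet)
Bit 4: prefix='10' (no match yet)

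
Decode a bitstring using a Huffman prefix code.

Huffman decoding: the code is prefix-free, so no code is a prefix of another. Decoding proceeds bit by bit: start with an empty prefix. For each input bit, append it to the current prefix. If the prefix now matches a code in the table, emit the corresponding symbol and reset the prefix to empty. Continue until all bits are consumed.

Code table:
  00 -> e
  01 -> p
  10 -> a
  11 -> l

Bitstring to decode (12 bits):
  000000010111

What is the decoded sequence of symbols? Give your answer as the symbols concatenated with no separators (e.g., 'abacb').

Answer: eeeppl

Derivation:
Bit 0: prefix='0' (no match yet)
Bit 1: prefix='00' -> emit 'e', reset
Bit 2: prefix='0' (no match yet)
Bit 3: prefix='00' -> emit 'e', reset
Bit 4: prefix='0' (no match yet)
Bit 5: prefix='00' -> emit 'e', reset
Bit 6: prefix='0' (no match yet)
Bit 7: prefix='01' -> emit 'p', reset
Bit 8: prefix='0' (no match yet)
Bit 9: prefix='01' -> emit 'p', reset
Bit 10: prefix='1' (no match yet)
Bit 11: prefix='11' -> emit 'l', reset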